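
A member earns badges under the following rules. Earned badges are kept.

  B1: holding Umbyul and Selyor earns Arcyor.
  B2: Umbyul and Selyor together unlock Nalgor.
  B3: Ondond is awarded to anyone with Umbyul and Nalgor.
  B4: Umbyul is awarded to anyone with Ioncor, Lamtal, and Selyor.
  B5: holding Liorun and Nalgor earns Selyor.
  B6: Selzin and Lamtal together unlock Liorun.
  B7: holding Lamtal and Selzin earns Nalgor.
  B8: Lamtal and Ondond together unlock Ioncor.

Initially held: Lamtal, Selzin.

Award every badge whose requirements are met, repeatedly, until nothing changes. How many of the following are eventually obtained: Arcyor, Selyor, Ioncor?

With Selzin and Lamtal, Liorun is earned (B6).
With Lamtal and Selzin, Nalgor is earned (B7).
With Liorun and Nalgor, Selyor is earned (B5).
Arcyor would need Umbyul and Selyor (B1), but Umbyul is never earned.
Selyor: reached.
Ioncor would need Lamtal and Ondond (B8), but Ondond is never earned.
Reached: Selyor — 1 of the 3.

1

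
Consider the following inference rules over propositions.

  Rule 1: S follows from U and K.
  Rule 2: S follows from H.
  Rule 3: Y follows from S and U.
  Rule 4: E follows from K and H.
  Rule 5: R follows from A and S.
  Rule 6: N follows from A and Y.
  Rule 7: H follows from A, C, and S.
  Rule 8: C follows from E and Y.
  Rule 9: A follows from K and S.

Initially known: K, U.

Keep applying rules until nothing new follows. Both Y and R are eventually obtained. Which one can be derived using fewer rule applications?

Y

Y: U and K hold, so S follows (Rule 1). S and U hold, so Y follows (Rule 3). [2 rule applications]
R: From U and K, Rule 1 gives S. K and S hold, so A follows (Rule 9). From A and S, Rule 5 gives R. [3 rule applications]
Y needs fewer.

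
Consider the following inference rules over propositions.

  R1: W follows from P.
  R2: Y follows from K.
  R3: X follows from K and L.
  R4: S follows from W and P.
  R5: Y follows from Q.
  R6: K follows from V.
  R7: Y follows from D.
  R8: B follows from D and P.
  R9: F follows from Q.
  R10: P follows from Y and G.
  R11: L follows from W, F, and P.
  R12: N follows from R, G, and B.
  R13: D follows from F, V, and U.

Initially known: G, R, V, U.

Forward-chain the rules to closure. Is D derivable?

D would need F, V, and U (R13), but F is never established.

No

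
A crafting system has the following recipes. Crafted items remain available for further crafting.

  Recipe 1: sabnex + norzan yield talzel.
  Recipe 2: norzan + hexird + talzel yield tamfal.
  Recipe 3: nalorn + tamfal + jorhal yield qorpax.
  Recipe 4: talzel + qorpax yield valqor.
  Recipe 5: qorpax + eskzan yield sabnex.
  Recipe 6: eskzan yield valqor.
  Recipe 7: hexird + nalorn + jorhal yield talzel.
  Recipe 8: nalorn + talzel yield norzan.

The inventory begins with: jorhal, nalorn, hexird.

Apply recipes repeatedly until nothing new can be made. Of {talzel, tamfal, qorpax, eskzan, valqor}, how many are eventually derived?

4

Using Recipe 7, hexird, nalorn, and jorhal make talzel.
nalorn + talzel → norzan (Recipe 8).
norzan + hexird + talzel → tamfal (Recipe 2).
Using Recipe 3, nalorn, tamfal, and jorhal make qorpax.
talzel + qorpax → valqor (Recipe 4).
talzel: reached.
tamfal: reached.
qorpax: reached.
No rule produces eskzan, and it is not given.
valqor: reached.
Reached: talzel, tamfal, qorpax, and valqor — 4 of the 5.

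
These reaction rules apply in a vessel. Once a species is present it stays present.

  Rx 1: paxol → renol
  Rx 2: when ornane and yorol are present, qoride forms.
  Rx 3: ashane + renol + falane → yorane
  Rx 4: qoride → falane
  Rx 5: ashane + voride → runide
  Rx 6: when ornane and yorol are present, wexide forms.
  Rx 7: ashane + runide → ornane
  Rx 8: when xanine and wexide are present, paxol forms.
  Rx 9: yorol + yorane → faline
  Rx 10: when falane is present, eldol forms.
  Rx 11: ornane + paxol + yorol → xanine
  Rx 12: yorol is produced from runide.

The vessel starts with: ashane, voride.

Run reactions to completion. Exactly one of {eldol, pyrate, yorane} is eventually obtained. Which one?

ashane and voride present → runide forms (Rx 5).
runide present → yorol forms (Rx 12).
ashane and runide present → ornane forms (Rx 7).
ornane and yorol present → qoride forms (Rx 2).
qoride present → falane forms (Rx 4).
falane present → eldol forms (Rx 10).
No rule produces pyrate, and it is not given. yorane would need ashane, renol, and falane (Rx 3), but renol never forms.

eldol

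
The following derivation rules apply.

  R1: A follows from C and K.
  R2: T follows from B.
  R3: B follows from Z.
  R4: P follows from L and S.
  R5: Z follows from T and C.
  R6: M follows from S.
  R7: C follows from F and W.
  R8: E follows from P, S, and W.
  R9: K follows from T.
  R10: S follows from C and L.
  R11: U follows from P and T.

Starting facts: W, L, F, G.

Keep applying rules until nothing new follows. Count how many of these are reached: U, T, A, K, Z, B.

0

U would need P and T (R11), but T is never established.
T would need B (R2), but B is never established.
A would need C and K (R1), but K is never established.
K would need T (R9), but T is never established.
Z would need T and C (R5), but T is never established.
B would need Z (R3), but Z is never established.
None of the 6 are reached.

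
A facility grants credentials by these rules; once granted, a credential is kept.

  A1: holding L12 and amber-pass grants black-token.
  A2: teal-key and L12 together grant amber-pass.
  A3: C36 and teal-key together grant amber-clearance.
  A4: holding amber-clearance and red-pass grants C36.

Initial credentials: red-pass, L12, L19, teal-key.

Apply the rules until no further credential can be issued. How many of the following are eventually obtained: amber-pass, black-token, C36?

2

Holding teal-key and L12 grants amber-pass (A2).
Holding L12 and amber-pass grants black-token (A1).
amber-pass: reached.
black-token: reached.
C36 would need amber-clearance and red-pass (A4), but amber-clearance is never granted.
Reached: amber-pass and black-token — 2 of the 3.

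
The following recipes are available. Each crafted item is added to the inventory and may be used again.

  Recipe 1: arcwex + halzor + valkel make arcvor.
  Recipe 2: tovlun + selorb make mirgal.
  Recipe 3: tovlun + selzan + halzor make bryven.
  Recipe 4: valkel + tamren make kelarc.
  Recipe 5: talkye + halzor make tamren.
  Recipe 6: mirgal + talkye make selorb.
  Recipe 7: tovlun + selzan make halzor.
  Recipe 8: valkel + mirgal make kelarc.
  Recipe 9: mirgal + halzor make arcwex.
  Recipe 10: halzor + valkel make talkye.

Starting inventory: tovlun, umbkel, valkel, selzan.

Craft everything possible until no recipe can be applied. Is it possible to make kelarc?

Yes

tovlun + selzan → halzor (Recipe 7).
halzor + valkel → talkye (Recipe 10).
Using Recipe 5, talkye and halzor make tamren.
Using Recipe 4, valkel and tamren make kelarc.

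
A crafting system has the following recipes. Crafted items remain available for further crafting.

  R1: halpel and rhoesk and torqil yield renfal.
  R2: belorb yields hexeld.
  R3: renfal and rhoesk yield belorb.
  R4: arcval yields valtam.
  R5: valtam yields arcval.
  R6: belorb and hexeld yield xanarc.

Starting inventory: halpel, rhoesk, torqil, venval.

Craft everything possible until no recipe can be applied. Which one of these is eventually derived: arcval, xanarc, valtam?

halpel and rhoesk and torqil → renfal (R1).
renfal and rhoesk → belorb (R3).
Using R2, belorb makes hexeld.
belorb and hexeld → xanarc (R6).
arcval would need valtam (R5), but valtam is never obtained. valtam would need arcval (R4), but arcval is never obtained.

xanarc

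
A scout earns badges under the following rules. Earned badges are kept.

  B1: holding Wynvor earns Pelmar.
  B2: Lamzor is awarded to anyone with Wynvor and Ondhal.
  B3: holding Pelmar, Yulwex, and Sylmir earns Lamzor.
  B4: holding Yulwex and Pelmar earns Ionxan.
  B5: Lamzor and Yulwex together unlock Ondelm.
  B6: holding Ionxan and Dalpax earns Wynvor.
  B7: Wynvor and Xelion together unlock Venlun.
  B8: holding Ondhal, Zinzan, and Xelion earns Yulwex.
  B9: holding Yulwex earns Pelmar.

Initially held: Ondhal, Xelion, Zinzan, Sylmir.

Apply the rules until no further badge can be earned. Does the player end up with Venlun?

No

Venlun would need Wynvor and Xelion (B7), but Wynvor is never earned.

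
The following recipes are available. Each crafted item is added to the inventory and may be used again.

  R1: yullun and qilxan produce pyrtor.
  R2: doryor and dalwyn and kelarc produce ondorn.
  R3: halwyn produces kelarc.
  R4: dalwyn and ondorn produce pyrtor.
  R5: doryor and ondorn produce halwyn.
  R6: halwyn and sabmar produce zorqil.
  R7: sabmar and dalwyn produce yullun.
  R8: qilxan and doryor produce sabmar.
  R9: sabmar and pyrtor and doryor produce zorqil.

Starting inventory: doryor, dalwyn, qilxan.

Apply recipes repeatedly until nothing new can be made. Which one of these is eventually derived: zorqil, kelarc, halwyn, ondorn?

qilxan and doryor → sabmar (R8).
Using R7, sabmar and dalwyn make yullun.
Using R1, yullun and qilxan make pyrtor.
Using R9, sabmar, pyrtor, and doryor make zorqil.
halwyn would need doryor and ondorn (R5), but ondorn is never obtained. ondorn would need doryor, dalwyn, and kelarc (R2), but kelarc is never obtained. kelarc would need halwyn (R3), but halwyn is never obtained.

zorqil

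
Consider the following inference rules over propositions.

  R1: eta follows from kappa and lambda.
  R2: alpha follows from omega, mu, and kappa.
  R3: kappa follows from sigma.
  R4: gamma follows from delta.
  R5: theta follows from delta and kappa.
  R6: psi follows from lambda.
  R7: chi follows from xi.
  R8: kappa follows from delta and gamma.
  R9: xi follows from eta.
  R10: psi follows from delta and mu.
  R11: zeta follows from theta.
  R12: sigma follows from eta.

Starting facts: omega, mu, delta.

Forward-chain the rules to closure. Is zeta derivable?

From delta, R4 gives gamma.
delta and gamma hold, so kappa follows (R8).
delta and kappa hold, so theta follows (R5).
theta holds, so zeta follows (R11).

Yes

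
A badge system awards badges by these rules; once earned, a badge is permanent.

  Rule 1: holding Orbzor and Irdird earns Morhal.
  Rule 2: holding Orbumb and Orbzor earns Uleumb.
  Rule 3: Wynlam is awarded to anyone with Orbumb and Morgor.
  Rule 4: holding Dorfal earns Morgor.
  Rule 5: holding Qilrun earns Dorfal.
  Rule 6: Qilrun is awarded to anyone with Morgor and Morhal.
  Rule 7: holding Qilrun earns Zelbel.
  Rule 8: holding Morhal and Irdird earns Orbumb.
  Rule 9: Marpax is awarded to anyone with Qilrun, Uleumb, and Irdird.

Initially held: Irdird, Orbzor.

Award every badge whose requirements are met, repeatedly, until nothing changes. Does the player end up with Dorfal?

Dorfal would need Qilrun (Rule 5), but Qilrun is never earned.

No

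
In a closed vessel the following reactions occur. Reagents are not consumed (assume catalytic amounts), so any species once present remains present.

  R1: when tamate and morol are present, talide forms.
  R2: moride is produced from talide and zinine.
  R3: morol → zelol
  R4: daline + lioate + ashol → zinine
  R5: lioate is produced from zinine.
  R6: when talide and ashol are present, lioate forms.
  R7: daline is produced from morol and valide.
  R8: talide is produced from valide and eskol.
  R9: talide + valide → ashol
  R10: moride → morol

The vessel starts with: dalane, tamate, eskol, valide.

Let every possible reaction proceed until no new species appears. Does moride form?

No

moride would need talide and zinine (R2), but zinine never forms.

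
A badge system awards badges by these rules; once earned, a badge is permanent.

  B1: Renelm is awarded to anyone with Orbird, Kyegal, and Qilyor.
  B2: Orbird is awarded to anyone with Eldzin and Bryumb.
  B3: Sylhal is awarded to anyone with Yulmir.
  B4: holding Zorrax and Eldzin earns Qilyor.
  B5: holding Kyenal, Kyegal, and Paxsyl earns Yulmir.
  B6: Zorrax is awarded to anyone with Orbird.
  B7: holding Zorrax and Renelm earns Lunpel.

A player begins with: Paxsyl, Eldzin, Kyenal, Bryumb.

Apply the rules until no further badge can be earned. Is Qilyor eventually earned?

With Eldzin and Bryumb, Orbird is earned (B2).
With Orbird, Zorrax is earned (B6).
With Zorrax and Eldzin, Qilyor is earned (B4).

Yes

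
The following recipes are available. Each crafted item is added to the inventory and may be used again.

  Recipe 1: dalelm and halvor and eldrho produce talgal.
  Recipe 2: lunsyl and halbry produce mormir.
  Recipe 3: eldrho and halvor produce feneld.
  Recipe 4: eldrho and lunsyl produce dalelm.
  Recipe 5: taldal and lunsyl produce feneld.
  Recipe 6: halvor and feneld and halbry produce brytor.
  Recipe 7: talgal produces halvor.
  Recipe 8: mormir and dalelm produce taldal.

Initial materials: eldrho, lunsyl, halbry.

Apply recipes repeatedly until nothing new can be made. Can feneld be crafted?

Using Recipe 4, eldrho and lunsyl make dalelm.
lunsyl and halbry → mormir (Recipe 2).
mormir and dalelm → taldal (Recipe 8).
Using Recipe 5, taldal and lunsyl make feneld.

Yes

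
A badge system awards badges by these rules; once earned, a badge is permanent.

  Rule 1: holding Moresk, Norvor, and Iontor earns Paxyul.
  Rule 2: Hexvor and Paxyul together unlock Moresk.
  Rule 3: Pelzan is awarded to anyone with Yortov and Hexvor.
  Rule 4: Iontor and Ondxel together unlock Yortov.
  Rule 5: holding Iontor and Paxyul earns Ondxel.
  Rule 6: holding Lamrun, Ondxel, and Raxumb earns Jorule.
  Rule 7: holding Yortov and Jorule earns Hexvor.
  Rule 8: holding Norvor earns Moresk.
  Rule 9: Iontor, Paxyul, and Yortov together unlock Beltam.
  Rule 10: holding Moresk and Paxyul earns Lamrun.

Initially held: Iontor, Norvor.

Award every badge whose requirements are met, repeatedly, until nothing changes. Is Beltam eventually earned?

Yes

With Norvor, Moresk is earned (Rule 8).
With Moresk, Norvor, and Iontor, Paxyul is earned (Rule 1).
With Iontor and Paxyul, Ondxel is earned (Rule 5).
With Iontor and Ondxel, Yortov is earned (Rule 4).
With Iontor, Paxyul, and Yortov, Beltam is earned (Rule 9).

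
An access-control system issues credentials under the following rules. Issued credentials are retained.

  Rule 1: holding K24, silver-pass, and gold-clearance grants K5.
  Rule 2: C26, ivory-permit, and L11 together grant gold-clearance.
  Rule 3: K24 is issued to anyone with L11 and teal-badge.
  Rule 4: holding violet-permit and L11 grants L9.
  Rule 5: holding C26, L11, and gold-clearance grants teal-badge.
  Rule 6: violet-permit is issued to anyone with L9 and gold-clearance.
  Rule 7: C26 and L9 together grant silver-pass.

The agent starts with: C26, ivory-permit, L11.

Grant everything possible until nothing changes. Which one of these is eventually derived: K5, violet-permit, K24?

Holding C26, ivory-permit, and L11 grants gold-clearance (Rule 2).
Holding C26, L11, and gold-clearance grants teal-badge (Rule 5).
Holding L11 and teal-badge grants K24 (Rule 3).
violet-permit would need L9 and gold-clearance (Rule 6), but L9 is never granted. K5 would need K24, silver-pass, and gold-clearance (Rule 1), but silver-pass is never granted.

K24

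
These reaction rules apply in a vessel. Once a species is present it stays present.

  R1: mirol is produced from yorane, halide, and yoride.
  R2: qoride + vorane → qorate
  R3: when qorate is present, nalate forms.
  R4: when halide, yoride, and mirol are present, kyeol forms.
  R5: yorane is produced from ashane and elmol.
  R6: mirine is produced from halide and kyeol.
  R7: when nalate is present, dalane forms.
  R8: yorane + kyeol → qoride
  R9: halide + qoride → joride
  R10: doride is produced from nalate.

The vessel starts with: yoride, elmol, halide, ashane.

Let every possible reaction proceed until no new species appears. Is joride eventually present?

Yes

ashane and elmol present → yorane forms (R5).
yorane, halide, and yoride present → mirol forms (R1).
halide, yoride, and mirol present → kyeol forms (R4).
yorane and kyeol present → qoride forms (R8).
halide and qoride present → joride forms (R9).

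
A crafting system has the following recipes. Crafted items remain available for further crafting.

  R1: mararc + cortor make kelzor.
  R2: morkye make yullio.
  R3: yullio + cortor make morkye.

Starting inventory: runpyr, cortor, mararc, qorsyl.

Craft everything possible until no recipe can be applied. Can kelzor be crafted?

Yes

mararc + cortor → kelzor (R1).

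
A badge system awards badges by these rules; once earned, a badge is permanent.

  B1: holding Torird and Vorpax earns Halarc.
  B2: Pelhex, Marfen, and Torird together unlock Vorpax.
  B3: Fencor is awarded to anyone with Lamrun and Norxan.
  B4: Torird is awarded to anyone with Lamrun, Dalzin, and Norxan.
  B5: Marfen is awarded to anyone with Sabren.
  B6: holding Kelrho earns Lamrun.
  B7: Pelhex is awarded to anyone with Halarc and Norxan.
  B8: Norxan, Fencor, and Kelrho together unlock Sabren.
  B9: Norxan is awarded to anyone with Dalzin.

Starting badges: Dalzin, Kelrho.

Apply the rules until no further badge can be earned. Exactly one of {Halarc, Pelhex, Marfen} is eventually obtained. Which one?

Marfen

With Kelrho, Lamrun is earned (B6).
With Dalzin, Norxan is earned (B9).
With Lamrun and Norxan, Fencor is earned (B3).
With Norxan, Fencor, and Kelrho, Sabren is earned (B8).
With Sabren, Marfen is earned (B5).
Halarc would need Torird and Vorpax (B1), but Vorpax is never earned. Pelhex would need Halarc and Norxan (B7), but Halarc is never earned.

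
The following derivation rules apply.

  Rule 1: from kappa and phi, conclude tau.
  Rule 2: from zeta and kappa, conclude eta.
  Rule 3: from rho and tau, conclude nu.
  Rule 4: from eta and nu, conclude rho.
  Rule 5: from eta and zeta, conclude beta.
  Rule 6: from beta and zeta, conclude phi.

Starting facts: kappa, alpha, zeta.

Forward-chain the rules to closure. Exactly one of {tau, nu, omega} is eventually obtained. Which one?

tau

zeta and kappa hold, so eta follows (Rule 2).
From eta and zeta, Rule 5 gives beta.
beta and zeta hold, so phi follows (Rule 6).
From kappa and phi, Rule 1 gives tau.
No rule produces omega, and it is not given. nu would need rho and tau (Rule 3), but rho is never established.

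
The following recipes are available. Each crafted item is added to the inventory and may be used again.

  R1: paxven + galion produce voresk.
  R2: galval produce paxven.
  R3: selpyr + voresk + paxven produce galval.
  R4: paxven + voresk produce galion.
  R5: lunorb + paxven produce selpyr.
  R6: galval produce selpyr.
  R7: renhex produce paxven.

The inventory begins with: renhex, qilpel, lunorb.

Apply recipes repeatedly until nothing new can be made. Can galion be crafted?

No

galion would need paxven and voresk (R4), but voresk is never obtained.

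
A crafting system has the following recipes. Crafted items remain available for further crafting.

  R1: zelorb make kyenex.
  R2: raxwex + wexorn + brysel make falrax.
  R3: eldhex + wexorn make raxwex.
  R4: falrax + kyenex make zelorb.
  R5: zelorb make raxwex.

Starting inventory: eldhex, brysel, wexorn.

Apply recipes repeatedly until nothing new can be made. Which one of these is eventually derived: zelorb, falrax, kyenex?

falrax

Using R3, eldhex and wexorn make raxwex.
raxwex + wexorn + brysel → falrax (R2).
kyenex would need zelorb (R1), but zelorb is never obtained. zelorb would need falrax and kyenex (R4), but kyenex is never obtained.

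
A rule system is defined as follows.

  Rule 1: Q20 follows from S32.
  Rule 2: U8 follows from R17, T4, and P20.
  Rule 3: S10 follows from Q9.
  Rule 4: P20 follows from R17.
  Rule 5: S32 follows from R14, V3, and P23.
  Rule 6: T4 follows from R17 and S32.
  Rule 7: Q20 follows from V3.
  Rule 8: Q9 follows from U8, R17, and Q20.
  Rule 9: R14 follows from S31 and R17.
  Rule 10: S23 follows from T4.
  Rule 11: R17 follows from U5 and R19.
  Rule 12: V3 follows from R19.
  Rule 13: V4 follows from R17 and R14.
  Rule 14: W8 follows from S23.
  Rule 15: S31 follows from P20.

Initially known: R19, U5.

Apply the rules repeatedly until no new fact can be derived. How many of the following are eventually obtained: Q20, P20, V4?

3

U5 and R19 hold, so R17 follows (Rule 11).
R19 holds, so V3 follows (Rule 12).
From V3, Rule 7 gives Q20.
From R17, Rule 4 gives P20.
P20 holds, so S31 follows (Rule 15).
From S31 and R17, Rule 9 gives R14.
R17 and R14 hold, so V4 follows (Rule 13).
Q20: reached.
P20: reached.
V4: reached.
All 3 are reached.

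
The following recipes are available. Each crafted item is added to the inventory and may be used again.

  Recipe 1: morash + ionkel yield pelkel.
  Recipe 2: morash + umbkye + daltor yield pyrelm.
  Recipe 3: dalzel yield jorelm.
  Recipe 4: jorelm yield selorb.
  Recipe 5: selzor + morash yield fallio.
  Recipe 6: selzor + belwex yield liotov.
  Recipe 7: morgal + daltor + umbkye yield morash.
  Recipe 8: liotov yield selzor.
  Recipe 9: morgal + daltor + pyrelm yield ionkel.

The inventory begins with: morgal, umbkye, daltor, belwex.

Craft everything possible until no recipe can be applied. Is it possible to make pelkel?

Yes

morgal + daltor + umbkye → morash (Recipe 7).
Using Recipe 2, morash, umbkye, and daltor make pyrelm.
morgal + daltor + pyrelm → ionkel (Recipe 9).
Using Recipe 1, morash and ionkel make pelkel.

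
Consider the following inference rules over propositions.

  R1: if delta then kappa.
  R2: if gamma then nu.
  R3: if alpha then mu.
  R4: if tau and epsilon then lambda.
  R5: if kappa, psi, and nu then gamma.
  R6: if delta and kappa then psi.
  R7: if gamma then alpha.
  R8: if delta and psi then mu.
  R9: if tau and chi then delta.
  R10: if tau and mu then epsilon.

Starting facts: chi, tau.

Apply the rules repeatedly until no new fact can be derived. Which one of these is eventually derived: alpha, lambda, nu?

lambda

tau and chi hold, so delta follows (R9).
From delta, R1 gives kappa.
From delta and kappa, R6 gives psi.
From delta and psi, R8 gives mu.
tau and mu hold, so epsilon follows (R10).
From tau and epsilon, R4 gives lambda.
nu would need gamma (R2), but gamma is never established. alpha would need gamma (R7), but gamma is never established.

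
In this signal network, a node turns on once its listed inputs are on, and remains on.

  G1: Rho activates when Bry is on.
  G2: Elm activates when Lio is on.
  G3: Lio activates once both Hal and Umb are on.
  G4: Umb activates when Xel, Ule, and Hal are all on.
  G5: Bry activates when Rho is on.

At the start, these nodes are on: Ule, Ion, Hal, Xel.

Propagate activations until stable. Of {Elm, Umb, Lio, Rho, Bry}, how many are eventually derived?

3

Xel, Ule, and Hal are on, so Umb activates (G4).
G3: Hal and Umb on → Lio on.
G2: Lio on → Elm on.
Elm: reached.
Umb: reached.
Lio: reached.
Rho would need Bry (G1), but Bry never turns on.
Bry would need Rho (G5), but Rho never turns on.
Reached: Elm, Umb, and Lio — 3 of the 5.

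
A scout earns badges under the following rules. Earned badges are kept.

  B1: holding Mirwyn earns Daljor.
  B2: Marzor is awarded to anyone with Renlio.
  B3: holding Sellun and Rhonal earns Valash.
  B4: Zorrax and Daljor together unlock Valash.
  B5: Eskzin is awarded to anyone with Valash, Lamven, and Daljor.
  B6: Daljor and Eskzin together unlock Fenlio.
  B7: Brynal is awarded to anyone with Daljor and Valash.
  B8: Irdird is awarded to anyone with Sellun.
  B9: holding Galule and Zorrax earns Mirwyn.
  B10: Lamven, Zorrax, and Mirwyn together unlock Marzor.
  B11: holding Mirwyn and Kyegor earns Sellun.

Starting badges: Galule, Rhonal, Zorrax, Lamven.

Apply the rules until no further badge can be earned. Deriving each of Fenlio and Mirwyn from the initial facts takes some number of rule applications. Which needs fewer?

Mirwyn

Mirwyn: With Galule and Zorrax, Mirwyn is earned (B9). [1 rule application]
Fenlio: With Galule and Zorrax, Mirwyn is earned (B9). With Mirwyn, Daljor is earned (B1). With Zorrax and Daljor, Valash is earned (B4). With Valash, Lamven, and Daljor, Eskzin is earned (B5). With Daljor and Eskzin, Fenlio is earned (B6). [5 rule applications]
Mirwyn needs fewer.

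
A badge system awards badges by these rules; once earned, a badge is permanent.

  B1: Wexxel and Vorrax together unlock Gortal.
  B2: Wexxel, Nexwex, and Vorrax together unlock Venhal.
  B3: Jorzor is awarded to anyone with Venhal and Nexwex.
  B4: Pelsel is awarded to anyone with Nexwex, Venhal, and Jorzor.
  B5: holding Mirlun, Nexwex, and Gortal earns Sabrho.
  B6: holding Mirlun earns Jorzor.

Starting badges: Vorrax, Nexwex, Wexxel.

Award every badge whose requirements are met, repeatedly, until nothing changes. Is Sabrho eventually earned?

Sabrho would need Mirlun, Nexwex, and Gortal (B5), but Mirlun is never earned.

No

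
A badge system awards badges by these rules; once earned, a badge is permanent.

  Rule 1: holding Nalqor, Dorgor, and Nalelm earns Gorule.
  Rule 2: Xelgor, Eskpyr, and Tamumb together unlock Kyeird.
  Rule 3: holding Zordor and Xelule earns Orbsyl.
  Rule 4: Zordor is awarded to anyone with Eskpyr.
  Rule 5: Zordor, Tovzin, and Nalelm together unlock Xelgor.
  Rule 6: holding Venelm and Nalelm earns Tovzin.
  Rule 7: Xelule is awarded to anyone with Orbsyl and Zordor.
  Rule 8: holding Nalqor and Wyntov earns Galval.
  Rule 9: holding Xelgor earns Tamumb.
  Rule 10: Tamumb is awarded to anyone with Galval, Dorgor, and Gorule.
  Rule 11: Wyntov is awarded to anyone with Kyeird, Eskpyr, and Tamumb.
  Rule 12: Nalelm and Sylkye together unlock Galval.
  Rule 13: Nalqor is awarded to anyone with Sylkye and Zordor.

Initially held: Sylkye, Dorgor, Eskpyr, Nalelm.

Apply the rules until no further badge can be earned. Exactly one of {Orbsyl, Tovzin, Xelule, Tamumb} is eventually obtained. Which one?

Tamumb

With Nalelm and Sylkye, Galval is earned (Rule 12).
With Eskpyr, Zordor is earned (Rule 4).
With Sylkye and Zordor, Nalqor is earned (Rule 13).
With Nalqor, Dorgor, and Nalelm, Gorule is earned (Rule 1).
With Galval, Dorgor, and Gorule, Tamumb is earned (Rule 10).
Xelule would need Orbsyl and Zordor (Rule 7), but Orbsyl is never earned. Tovzin would need Venelm and Nalelm (Rule 6), but Venelm is never earned. Orbsyl would need Zordor and Xelule (Rule 3), but Xelule is never earned.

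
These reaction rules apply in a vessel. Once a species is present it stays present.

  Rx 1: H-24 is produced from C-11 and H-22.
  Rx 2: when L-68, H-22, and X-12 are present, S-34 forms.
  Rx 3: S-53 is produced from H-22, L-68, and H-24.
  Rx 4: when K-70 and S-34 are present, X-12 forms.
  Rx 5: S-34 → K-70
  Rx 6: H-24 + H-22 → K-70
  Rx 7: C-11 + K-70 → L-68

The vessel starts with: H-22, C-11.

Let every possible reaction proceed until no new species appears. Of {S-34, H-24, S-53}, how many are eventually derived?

2

C-11 and H-22 present → H-24 forms (Rx 1).
H-24 and H-22 present → K-70 forms (Rx 6).
C-11 and K-70 present → L-68 forms (Rx 7).
H-22, L-68, and H-24 present → S-53 forms (Rx 3).
S-34 would need L-68, H-22, and X-12 (Rx 2), but X-12 never forms.
H-24: reached.
S-53: reached.
Reached: H-24 and S-53 — 2 of the 3.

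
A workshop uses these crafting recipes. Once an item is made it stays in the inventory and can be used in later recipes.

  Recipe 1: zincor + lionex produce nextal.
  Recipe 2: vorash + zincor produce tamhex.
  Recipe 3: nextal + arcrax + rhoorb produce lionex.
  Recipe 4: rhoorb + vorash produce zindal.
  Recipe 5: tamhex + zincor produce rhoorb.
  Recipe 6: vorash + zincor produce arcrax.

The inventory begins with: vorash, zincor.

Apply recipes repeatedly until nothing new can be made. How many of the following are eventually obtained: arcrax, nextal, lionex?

1

Using Recipe 6, vorash and zincor make arcrax.
arcrax: reached.
nextal would need zincor and lionex (Recipe 1), but lionex is never obtained.
lionex would need nextal, arcrax, and rhoorb (Recipe 3), but nextal is never obtained.
Reached: arcrax — 1 of the 3.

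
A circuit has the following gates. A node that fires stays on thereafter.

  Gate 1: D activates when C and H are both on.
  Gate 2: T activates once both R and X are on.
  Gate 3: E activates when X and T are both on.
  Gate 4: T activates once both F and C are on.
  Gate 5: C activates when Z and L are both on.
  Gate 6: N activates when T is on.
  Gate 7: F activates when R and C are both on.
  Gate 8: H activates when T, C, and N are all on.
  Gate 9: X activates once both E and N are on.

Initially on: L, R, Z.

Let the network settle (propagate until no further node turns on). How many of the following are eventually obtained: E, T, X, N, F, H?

Z and L are on, so C activates (Gate 5).
R and C are on, so F activates (Gate 7).
F and C are on, so T activates (Gate 4).
T is on, so N activates (Gate 6).
Gate 8: T, C, and N on → H on.
E would need X and T (Gate 3), but X never turns on.
T: reached.
X would need E and N (Gate 9), but E never turns on.
N: reached.
F: reached.
H: reached.
Reached: T, N, F, and H — 4 of the 6.

4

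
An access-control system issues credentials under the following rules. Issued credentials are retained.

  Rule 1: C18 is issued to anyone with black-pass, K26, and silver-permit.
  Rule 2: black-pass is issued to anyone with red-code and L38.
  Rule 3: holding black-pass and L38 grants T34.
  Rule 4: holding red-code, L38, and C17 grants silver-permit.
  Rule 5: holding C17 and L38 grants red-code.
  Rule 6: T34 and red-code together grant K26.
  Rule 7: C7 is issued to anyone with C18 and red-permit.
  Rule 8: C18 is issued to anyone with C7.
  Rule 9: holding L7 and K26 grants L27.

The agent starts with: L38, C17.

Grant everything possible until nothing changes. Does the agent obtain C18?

Holding C17 and L38 grants red-code (Rule 5).
Holding red-code, L38, and C17 grants silver-permit (Rule 4).
Holding red-code and L38 grants black-pass (Rule 2).
Holding black-pass and L38 grants T34 (Rule 3).
Holding T34 and red-code grants K26 (Rule 6).
Holding black-pass, K26, and silver-permit grants C18 (Rule 1).

Yes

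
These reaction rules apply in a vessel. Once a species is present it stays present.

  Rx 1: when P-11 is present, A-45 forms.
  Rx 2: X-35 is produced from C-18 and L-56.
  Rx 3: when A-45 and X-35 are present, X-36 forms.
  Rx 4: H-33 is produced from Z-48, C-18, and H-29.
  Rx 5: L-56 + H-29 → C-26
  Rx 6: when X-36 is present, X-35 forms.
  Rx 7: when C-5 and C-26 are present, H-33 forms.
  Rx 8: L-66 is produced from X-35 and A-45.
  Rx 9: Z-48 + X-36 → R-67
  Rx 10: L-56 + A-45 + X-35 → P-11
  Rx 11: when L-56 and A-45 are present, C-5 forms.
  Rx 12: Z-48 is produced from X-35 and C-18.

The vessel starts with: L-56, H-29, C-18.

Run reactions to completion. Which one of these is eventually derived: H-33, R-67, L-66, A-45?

C-18 and L-56 present → X-35 forms (Rx 2).
X-35 and C-18 present → Z-48 forms (Rx 12).
Z-48, C-18, and H-29 present → H-33 forms (Rx 4).
A-45 would need P-11 (Rx 1), but P-11 never forms. L-66 would need X-35 and A-45 (Rx 8), but A-45 never forms. R-67 would need Z-48 and X-36 (Rx 9), but X-36 never forms.

H-33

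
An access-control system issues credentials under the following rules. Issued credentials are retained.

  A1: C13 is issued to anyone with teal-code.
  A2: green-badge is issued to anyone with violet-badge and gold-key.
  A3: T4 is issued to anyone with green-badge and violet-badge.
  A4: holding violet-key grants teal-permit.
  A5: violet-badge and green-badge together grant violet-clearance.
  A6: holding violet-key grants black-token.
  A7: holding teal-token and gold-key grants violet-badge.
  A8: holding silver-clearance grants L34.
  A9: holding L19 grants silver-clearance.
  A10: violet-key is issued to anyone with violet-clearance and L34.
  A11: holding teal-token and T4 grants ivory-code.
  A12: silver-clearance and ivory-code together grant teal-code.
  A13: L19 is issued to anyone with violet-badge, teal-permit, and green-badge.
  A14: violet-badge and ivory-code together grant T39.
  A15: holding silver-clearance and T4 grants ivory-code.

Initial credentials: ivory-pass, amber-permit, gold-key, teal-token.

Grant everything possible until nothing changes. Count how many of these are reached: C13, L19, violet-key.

0

C13 would need teal-code (A1), but teal-code is never granted.
L19 would need violet-badge, teal-permit, and green-badge (A13), but teal-permit is never granted.
violet-key would need violet-clearance and L34 (A10), but L34 is never granted.
None of the 3 are reached.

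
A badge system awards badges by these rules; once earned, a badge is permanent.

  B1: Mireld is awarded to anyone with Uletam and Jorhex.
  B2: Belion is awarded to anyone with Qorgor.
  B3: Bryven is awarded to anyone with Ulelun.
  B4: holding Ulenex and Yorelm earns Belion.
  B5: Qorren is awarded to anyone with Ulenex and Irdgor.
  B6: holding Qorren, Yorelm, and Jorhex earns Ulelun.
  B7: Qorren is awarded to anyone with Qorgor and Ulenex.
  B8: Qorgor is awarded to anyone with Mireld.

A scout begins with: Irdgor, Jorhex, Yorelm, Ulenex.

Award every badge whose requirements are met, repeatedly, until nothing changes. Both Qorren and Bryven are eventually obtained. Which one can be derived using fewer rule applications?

Qorren: With Ulenex and Irdgor, Qorren is earned (B5). [1 rule application]
Bryven: With Ulenex and Irdgor, Qorren is earned (B5). With Qorren, Yorelm, and Jorhex, Ulelun is earned (B6). With Ulelun, Bryven is earned (B3). [3 rule applications]
Qorren needs fewer.

Qorren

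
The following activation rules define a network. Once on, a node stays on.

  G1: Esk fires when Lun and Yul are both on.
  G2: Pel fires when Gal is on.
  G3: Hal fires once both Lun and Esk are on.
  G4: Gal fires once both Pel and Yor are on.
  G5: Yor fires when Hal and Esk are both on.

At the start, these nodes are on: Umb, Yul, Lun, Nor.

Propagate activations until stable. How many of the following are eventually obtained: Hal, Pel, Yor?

2

Lun and Yul are on, so Esk fires (G1).
G3: Lun and Esk on → Hal on.
Hal and Esk are on, so Yor fires (G5).
Hal: reached.
Pel would need Gal (G2), but Gal never turns on.
Yor: reached.
Reached: Hal and Yor — 2 of the 3.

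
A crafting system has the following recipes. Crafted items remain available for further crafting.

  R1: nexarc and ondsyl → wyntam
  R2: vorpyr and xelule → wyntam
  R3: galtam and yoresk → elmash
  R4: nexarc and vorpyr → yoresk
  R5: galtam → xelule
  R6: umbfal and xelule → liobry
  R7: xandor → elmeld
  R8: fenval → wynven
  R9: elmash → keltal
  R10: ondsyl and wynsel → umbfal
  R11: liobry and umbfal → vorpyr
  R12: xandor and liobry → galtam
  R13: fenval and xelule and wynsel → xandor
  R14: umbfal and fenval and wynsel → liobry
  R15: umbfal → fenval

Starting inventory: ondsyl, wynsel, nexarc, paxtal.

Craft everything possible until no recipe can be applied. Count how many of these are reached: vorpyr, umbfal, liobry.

3

Using R10, ondsyl and wynsel make umbfal.
Using R15, umbfal makes fenval.
Using R14, umbfal, fenval, and wynsel make liobry.
Using R11, liobry and umbfal make vorpyr.
vorpyr: reached.
umbfal: reached.
liobry: reached.
All 3 are reached.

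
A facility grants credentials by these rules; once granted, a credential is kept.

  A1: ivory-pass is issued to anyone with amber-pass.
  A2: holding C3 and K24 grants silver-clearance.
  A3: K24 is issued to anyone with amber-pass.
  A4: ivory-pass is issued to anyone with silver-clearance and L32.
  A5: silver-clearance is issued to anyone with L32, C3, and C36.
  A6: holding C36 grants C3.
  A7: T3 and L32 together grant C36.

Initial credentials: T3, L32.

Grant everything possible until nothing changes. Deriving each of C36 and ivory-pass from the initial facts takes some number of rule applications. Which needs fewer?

C36: Holding T3 and L32 grants C36 (A7). [1 rule application]
ivory-pass: Holding T3 and L32 grants C36 (A7). Holding C36 grants C3 (A6). Holding L32, C3, and C36 grants silver-clearance (A5). Holding silver-clearance and L32 grants ivory-pass (A4). [4 rule applications]
C36 needs fewer.

C36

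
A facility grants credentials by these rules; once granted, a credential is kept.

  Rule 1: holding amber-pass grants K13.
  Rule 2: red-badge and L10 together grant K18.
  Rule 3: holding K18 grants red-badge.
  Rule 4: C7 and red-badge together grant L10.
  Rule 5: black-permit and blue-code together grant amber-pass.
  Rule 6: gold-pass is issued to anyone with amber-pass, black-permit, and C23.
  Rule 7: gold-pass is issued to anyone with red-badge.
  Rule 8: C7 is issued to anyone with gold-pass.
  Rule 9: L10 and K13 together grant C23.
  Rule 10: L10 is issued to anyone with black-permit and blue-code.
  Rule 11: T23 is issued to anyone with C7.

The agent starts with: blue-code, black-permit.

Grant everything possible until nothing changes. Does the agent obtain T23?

Holding black-permit and blue-code grants amber-pass (Rule 5).
Holding black-permit and blue-code grants L10 (Rule 10).
Holding amber-pass grants K13 (Rule 1).
Holding L10 and K13 grants C23 (Rule 9).
Holding amber-pass, black-permit, and C23 grants gold-pass (Rule 6).
Holding gold-pass grants C7 (Rule 8).
Holding C7 grants T23 (Rule 11).

Yes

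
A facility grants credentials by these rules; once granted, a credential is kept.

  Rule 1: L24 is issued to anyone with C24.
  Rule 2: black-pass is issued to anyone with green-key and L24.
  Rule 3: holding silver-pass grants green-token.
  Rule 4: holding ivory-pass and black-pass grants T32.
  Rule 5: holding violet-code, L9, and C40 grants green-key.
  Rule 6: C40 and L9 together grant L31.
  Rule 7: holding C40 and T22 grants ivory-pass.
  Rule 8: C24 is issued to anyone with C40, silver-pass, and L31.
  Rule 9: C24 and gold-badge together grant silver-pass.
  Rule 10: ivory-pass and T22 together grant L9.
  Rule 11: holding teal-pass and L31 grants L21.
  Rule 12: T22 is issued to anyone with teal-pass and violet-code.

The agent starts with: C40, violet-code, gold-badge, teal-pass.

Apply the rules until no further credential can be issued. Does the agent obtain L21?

Yes

Holding teal-pass and violet-code grants T22 (Rule 12).
Holding C40 and T22 grants ivory-pass (Rule 7).
Holding ivory-pass and T22 grants L9 (Rule 10).
Holding C40 and L9 grants L31 (Rule 6).
Holding teal-pass and L31 grants L21 (Rule 11).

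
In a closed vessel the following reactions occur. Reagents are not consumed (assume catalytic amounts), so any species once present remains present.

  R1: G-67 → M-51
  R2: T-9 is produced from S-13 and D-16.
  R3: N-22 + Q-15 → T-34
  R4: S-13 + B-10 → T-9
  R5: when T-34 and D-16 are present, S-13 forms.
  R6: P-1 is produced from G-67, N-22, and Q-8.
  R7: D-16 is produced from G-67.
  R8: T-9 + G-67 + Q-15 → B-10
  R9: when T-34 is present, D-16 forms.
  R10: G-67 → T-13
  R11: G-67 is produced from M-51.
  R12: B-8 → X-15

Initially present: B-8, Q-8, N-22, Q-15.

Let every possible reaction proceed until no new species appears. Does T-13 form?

T-13 would need G-67 (R10), but G-67 never forms.

No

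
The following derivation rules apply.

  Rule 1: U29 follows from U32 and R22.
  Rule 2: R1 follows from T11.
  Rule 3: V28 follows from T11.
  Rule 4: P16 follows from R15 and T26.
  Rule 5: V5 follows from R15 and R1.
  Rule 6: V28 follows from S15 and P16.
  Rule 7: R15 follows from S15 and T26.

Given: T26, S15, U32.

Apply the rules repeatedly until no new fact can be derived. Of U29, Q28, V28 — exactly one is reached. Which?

From S15 and T26, Rule 7 gives R15.
From R15 and T26, Rule 4 gives P16.
From S15 and P16, Rule 6 gives V28.
No rule produces Q28, and it is not given. U29 would need U32 and R22 (Rule 1), but R22 is never established.

V28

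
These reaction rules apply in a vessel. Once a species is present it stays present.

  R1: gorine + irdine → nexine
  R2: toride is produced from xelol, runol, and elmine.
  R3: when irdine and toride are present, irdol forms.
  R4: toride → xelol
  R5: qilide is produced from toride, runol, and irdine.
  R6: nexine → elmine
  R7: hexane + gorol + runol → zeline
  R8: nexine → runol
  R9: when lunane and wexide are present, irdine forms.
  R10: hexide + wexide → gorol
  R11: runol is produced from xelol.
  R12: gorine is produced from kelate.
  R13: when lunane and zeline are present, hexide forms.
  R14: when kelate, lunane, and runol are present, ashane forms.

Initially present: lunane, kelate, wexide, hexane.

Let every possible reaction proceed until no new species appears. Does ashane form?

Yes

kelate present → gorine forms (R12).
lunane and wexide present → irdine forms (R9).
gorine and irdine present → nexine forms (R1).
nexine present → runol forms (R8).
kelate, lunane, and runol present → ashane forms (R14).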